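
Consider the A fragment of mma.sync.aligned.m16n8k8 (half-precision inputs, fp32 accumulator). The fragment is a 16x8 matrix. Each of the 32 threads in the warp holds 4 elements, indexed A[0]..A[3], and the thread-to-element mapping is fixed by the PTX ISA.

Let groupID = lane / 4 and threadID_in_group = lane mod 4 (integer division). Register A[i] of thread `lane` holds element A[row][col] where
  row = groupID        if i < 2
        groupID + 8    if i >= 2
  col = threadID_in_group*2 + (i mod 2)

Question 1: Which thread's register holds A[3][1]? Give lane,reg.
12,1

r:3=>grp=3,rB=0  c:1=>tig=0,lo=1
L=3*4+0=12  i=0*2+1=1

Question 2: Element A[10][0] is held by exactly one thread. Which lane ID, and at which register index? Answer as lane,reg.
8,2

r: 10->gid=2,r8=1  c: 0->tid=0,i&1=0
L=2*4+0=8  i=1*2+0=2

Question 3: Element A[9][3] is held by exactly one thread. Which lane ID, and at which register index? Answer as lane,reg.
r=9⇒gr=1,Rb=1  c=3⇒th=1,odd=1
L=1*4+1=5  i=1*2+1=3

5,3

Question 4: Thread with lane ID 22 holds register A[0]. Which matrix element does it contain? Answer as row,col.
5,4

lane 22: G=5 (22/4), T=2 (22%4)
i=0: r=5+0=5, c=2*2+0=4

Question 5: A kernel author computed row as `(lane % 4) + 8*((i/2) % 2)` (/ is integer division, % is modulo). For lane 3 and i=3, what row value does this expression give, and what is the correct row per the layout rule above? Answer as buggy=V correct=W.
`(lane % 4) + 8*((i/2) % 2)`[3,3]=>11
lane 3=>3/4=0, 3 mod 4=3
i=3  r:0+8=>8  c:2·3+1=>7
row: 11 vs 8

buggy=11 correct=8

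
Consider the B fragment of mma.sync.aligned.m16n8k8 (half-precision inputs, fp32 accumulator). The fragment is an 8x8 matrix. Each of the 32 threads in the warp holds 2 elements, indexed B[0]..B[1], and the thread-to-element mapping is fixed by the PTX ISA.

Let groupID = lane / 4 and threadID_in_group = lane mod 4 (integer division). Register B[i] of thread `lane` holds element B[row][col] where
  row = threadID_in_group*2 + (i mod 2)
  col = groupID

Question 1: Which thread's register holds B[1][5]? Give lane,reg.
20,1

c=5⇒gr=5  r=1⇒th=0,odd=1
L=5*4+0=20  i=1=1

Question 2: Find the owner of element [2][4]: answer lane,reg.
c=4→G=4  r=2→T=1,p=0
L=4*4+1=17  i=0=0

17,0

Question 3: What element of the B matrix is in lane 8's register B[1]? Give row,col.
lane 8→8/4=2, 8 mod 4=0
i=1  r:2·0+1→1  c:2

1,2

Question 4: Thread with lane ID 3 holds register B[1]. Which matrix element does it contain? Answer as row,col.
3: grp=0,tig=3
[1] (3*2+1,0) = (7,0)

7,0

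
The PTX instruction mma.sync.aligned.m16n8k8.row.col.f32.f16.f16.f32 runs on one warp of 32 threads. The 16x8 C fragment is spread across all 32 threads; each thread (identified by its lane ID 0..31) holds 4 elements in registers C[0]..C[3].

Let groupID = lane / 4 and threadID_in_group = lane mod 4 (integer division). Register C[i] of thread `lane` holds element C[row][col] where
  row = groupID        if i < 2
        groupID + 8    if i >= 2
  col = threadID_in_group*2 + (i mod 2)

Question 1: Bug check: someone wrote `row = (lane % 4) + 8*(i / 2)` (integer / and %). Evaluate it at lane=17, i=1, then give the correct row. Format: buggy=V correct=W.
`(lane % 4) + 8*(i / 2)`[17,1]⇒1
L=17⇒gr=17>>2=4, th=17&3=1
[1]⇒row 4+0=4  col 1·2+1=3
row: 1 vs 4

buggy=1 correct=4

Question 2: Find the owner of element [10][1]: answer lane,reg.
r=10⇒gr=2,Rb=1  c=1⇒th=0,odd=1
L=2*4+0=8  i=1*2+1=3

8,3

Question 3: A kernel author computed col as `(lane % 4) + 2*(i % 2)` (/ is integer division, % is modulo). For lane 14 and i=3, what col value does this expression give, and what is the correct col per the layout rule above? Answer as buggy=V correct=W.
buggy=4 correct=5

`(lane % 4) + 2*(i % 2)`[14,3]→4
lane 14→14/4=3, 14 mod 4=2
i=3  r:3+8→11  c:2·2+1→5
col: 4 vs 5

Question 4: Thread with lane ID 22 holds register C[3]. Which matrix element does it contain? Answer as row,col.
13,5

lane 22: grp=5 (22/4), tig=2 (22%4)
i=3: r=5+8=13, c=2*2+1=5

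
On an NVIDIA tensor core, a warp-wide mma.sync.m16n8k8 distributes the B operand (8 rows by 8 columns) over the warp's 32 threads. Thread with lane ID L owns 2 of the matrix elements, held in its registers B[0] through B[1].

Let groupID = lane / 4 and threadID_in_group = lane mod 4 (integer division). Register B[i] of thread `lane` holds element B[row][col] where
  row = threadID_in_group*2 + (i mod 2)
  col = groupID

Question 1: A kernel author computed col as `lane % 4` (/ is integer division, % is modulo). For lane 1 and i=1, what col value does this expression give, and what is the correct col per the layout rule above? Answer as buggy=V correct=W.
`lane % 4`[1,1]->1
lane 1: g=0 (1/4), t=1 (1%4)
i=1: r=1*2+1=3, c=g=0
col: 1 vs 0

buggy=1 correct=0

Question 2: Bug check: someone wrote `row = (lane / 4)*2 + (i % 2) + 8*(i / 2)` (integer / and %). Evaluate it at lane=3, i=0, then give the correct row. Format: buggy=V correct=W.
`(lane / 4)*2 + (i % 2) + 8*(i / 2)`[3,0]->0
lane 3->3/4=0, 3 mod 4=3
i=0  r:2·3+0->6  c:0
row: 0 vs 6

buggy=0 correct=6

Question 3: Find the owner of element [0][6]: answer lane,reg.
c: 6->gid=6  r: 0->tid=0,i&1=0
L=6*4+0=24  i=0=0

24,0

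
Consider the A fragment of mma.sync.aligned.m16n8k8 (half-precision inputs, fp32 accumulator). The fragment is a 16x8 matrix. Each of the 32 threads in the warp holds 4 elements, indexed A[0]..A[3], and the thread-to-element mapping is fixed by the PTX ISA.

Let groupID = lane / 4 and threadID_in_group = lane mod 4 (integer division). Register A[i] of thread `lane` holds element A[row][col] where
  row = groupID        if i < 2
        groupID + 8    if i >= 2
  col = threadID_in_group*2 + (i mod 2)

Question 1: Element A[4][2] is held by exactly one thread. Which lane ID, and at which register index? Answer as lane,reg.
17,0

r=4⇒gr=4,Rb=0  c=2⇒th=1,odd=0
L=4*4+1=17  i=0*2+0=0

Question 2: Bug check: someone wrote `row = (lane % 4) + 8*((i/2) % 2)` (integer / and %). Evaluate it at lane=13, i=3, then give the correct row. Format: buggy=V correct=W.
`(lane % 4) + 8*((i/2) % 2)`[13,3]⇒9
lane 13⇒13/4=3, 13 mod 4=1
i=3  r:3+8⇒11  c:2·1+1⇒3
row: 9 vs 11

buggy=9 correct=11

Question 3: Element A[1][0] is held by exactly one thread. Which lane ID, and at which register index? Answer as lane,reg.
r=1->g=1,rb=0  c=0->t=0,b0=0
L=1*4+0=4  i=0*2+0=0

4,0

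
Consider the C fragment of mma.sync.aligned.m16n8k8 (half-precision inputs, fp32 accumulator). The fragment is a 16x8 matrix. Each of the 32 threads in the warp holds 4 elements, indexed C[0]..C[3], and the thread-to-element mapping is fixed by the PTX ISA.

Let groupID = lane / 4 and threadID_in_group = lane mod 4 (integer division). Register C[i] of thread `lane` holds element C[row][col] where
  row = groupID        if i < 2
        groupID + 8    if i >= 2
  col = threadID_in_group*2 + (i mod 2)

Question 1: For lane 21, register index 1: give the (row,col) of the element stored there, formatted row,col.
5,3

21: g=5,t=1
[1] (5+0,1*2+1) = (5,3)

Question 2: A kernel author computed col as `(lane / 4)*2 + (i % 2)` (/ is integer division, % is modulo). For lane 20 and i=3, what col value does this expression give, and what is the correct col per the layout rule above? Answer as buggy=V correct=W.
`(lane / 4)*2 + (i % 2)`[20,3]->11
lane 20->20/4=5, 20 mod 4=0
i=3  r:5+8->13  c:2·0+1->1
col: 11 vs 1

buggy=11 correct=1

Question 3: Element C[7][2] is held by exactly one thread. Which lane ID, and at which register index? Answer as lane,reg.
r=7⇒gr=7,Rb=0  c=2⇒th=1,odd=0
L=7*4+1=29  i=0*2+0=0

29,0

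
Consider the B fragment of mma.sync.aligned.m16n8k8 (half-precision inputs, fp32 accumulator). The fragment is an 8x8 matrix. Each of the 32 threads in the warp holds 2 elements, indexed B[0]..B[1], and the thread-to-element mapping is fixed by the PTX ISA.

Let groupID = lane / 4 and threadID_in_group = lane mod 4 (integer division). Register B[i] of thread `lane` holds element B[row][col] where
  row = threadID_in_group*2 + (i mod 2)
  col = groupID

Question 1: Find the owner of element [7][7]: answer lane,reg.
31,1

c: 7->gid=7  r: 7->tid=3,i&1=1
L=7*4+3=31  i=1=1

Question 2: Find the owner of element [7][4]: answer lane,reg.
19,1

c=4->g=4  r=7->t=3,b0=1
L=4*4+3=19  i=1=1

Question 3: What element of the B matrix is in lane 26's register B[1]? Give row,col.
5,6

L=26=>grp=26>>2=6, tig=26&3=2
[1]=>row 2·2+1=5  col grp=6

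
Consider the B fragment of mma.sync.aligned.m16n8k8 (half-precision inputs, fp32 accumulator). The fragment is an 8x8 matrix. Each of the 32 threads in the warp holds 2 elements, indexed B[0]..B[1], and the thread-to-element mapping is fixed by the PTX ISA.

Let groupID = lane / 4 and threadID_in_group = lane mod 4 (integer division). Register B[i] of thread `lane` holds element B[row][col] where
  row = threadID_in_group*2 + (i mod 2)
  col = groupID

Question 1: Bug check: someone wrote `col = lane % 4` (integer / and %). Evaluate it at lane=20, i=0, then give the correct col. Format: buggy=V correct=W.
buggy=0 correct=5

`lane % 4`[20,0]⇒0
lane 20: gr=5 (20/4), th=0 (20%4)
i=0: r=0*2+0=0, c=gr=5
col: 0 vs 5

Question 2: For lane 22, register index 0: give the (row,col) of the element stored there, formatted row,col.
4,5

L=22=>grp=22>>2=5, tig=22&3=2
[0]=>row 2·2+0=4  col grp=5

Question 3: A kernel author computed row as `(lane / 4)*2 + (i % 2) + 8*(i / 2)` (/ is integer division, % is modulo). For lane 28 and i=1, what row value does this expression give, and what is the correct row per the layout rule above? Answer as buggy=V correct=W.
`(lane / 4)*2 + (i % 2) + 8*(i / 2)`[28,1]⇒15
L=28⇒gr=28>>2=7, th=28&3=0
[1]⇒row 0·2+1=1  col gr=7
row: 15 vs 1

buggy=15 correct=1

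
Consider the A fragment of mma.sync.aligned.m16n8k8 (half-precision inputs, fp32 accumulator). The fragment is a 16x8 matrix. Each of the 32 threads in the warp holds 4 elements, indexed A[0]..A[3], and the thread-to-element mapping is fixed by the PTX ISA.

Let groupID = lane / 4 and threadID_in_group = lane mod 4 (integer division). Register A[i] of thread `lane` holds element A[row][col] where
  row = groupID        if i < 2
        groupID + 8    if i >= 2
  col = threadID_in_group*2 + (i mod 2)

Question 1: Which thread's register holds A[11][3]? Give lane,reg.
13,3

r:11=>grp=3,rB=1  c:3=>tig=1,lo=1
L=3*4+1=13  i=1*2+1=3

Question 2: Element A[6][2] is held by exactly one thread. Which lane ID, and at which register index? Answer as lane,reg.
25,0

r:6=>grp=6,rB=0  c:2=>tig=1,lo=0
L=6*4+1=25  i=0*2+0=0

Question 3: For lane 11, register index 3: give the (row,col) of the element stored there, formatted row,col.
10,7

lane 11: grp=2 (11/4), tig=3 (11%4)
i=3: r=2+8=10, c=3*2+1=7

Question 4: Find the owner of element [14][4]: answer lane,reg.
26,2

r=14→G=6,rhi=1  c=4→T=2,p=0
L=6*4+2=26  i=1*2+0=2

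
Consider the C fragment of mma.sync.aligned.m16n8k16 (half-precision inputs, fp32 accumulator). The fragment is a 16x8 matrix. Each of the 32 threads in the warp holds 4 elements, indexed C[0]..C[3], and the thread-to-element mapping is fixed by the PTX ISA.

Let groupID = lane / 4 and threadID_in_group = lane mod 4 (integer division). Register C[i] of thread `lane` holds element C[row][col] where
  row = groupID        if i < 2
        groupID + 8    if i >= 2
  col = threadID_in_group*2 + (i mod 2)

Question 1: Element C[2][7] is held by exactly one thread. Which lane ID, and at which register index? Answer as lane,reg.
11,1

r=2→G=2,rhi=0  c=7→T=3,p=1
L=2*4+3=11  i=0*2+1=1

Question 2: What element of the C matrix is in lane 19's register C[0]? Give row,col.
lane 19->19/4=4, 19 mod 4=3
i=0  r:4+0->4  c:2·3+0->6

4,6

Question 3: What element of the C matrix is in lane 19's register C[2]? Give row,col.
12,6

L=19->g=19>>2=4, t=19&3=3
[2]->row 4+8=12  col 3·2+0=6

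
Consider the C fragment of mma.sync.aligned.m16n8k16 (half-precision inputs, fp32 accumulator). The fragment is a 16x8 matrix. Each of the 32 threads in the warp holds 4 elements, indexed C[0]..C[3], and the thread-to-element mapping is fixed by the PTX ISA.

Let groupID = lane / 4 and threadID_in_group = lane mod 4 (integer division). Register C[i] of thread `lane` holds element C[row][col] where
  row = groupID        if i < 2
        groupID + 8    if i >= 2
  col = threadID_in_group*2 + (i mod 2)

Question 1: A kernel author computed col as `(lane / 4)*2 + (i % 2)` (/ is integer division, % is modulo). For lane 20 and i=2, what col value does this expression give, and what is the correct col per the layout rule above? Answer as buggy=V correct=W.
`(lane / 4)*2 + (i % 2)`[20,2]->10
lane 20: g=5 (20/4), t=0 (20%4)
i=2: r=5+8=13, c=0*2+0=0
col: 10 vs 0

buggy=10 correct=0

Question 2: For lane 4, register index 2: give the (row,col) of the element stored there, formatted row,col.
9,0

L=4->g=4>>2=1, t=4&3=0
[2]->row 1+8=9  col 0·2+0=0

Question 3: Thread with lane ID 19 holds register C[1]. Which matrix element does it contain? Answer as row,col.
4,7

19: grp=4,tig=3
[1] (4+0,3*2+1) = (4,7)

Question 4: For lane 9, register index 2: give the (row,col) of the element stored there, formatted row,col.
9: grp=2,tig=1
[2] (2+8,1*2+0) = (10,2)

10,2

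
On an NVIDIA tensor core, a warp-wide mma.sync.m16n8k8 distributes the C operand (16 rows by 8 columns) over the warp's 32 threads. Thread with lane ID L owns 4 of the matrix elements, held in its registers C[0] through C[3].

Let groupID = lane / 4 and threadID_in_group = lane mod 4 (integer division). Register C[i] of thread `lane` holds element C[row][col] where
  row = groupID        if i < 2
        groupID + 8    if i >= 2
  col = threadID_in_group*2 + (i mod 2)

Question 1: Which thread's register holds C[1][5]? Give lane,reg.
6,1

r:1=>grp=1,rB=0  c:5=>tig=2,lo=1
L=1*4+2=6  i=0*2+1=1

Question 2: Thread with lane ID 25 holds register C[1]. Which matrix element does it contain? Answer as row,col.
25: gid=6,tid=1
[1] (6+0,1*2+1) = (6,3)

6,3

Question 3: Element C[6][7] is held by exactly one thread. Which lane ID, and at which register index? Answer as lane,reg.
r=6->g=6,rb=0  c=7->t=3,b0=1
L=6*4+3=27  i=0*2+1=1

27,1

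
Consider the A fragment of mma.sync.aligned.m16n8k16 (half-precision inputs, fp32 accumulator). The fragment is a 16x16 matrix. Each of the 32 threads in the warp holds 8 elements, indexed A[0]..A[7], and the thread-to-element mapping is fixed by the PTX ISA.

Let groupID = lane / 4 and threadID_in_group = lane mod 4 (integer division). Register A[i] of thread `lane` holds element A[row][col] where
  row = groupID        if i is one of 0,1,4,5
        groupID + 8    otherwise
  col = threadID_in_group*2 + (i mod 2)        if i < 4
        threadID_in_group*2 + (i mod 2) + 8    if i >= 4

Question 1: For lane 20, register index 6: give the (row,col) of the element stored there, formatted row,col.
20: grp=5,tig=0
[6] (5+8,0*2+0+8) = (13,8)

13,8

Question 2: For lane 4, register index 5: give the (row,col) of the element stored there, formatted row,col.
4: G=1,T=0
[5] (1+0,0*2+1+8) = (1,9)

1,9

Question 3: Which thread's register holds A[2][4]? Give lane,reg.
r=2→G=2,rhi=0  c=4→chi=0,T=2,p=0
L=2*4+2=10  i=0*4+0*2+0=0

10,0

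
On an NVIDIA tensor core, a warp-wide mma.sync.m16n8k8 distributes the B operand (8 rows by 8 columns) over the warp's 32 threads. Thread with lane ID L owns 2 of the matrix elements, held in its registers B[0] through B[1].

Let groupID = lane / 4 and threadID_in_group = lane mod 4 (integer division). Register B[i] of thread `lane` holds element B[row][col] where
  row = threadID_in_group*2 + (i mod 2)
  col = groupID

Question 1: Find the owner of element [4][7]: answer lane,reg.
c=7->g=7  r=4->t=2,b0=0
L=7*4+2=30  i=0=0

30,0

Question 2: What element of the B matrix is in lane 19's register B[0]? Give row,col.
6,4

lane 19: gid=4 (19/4), tid=3 (19%4)
i=0: r=3*2+0=6, c=gid=4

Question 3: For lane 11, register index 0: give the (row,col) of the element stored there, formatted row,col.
lane 11=>11/4=2, 11 mod 4=3
i=0  r:2·3+0=>6  c:2

6,2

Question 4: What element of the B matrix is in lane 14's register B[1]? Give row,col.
5,3

14: G=3,T=2
[1] (2*2+1,3) = (5,3)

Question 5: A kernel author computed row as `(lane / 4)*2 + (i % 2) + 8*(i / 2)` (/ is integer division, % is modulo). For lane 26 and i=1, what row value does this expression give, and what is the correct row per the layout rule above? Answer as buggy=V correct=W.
buggy=13 correct=5

`(lane / 4)*2 + (i % 2) + 8*(i / 2)`[26,1]->13
lane 26->26/4=6, 26 mod 4=2
i=1  r:2·2+1->5  c:6
row: 13 vs 5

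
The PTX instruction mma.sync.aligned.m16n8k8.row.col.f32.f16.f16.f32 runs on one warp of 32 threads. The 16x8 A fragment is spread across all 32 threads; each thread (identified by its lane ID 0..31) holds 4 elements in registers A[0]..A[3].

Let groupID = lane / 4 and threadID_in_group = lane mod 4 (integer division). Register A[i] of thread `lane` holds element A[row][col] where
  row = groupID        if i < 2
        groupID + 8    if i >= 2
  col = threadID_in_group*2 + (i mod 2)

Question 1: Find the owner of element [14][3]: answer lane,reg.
r=14⇒gr=6,Rb=1  c=3⇒th=1,odd=1
L=6*4+1=25  i=1*2+1=3

25,3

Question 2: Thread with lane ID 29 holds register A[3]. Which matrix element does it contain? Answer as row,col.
lane 29→29/4=7, 29 mod 4=1
i=3  r:7+8→15  c:2·1+1→3

15,3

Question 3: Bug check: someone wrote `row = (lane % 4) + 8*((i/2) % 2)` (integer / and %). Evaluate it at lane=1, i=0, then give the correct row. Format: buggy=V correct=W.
`(lane % 4) + 8*((i/2) % 2)`[1,0]=>1
lane 1=>1/4=0, 1 mod 4=1
i=0  r:0+0=>0  c:2·1+0=>2
row: 1 vs 0

buggy=1 correct=0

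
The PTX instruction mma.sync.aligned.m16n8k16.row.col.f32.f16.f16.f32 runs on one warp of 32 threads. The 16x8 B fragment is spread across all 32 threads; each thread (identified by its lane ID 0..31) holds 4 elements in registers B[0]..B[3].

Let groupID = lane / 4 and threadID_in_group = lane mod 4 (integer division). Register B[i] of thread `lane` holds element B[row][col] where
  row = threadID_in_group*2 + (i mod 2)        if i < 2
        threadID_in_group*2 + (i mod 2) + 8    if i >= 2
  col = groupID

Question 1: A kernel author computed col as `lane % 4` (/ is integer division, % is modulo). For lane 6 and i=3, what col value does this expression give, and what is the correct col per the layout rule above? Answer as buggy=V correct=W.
`lane % 4`[6,3]->2
lane 6: gid=1 (6/4), tid=2 (6%4)
i=3: r=2*2+1+8=13, c=gid=1
col: 2 vs 1

buggy=2 correct=1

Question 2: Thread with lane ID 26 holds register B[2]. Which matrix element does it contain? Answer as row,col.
12,6

26: g=6,t=2
[2] (2*2+0+8,6) = (12,6)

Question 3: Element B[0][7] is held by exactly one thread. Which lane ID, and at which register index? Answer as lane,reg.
c: 7->gid=7  r: 0->r8=0,tid=0,i&1=0
L=7*4+0=28  i=0*2+0=0

28,0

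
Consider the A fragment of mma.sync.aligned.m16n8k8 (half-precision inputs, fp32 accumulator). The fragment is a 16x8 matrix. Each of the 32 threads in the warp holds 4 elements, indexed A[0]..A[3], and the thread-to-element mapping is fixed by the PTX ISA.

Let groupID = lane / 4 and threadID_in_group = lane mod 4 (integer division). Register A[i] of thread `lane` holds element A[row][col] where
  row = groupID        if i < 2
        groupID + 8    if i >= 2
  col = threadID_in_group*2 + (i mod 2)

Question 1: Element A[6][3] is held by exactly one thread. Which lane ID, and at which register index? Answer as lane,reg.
25,1

r: 6->gid=6,r8=0  c: 3->tid=1,i&1=1
L=6*4+1=25  i=0*2+1=1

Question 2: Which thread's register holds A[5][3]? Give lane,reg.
21,1

r: 5->gid=5,r8=0  c: 3->tid=1,i&1=1
L=5*4+1=21  i=0*2+1=1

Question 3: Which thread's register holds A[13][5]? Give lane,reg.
r=13⇒gr=5,Rb=1  c=5⇒th=2,odd=1
L=5*4+2=22  i=1*2+1=3

22,3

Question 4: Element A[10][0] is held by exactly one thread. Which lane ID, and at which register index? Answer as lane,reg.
8,2

r=10→G=2,rhi=1  c=0→T=0,p=0
L=2*4+0=8  i=1*2+0=2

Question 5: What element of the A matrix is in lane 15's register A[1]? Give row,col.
L=15=>grp=15>>2=3, tig=15&3=3
[1]=>row 3+0=3  col 3·2+1=7

3,7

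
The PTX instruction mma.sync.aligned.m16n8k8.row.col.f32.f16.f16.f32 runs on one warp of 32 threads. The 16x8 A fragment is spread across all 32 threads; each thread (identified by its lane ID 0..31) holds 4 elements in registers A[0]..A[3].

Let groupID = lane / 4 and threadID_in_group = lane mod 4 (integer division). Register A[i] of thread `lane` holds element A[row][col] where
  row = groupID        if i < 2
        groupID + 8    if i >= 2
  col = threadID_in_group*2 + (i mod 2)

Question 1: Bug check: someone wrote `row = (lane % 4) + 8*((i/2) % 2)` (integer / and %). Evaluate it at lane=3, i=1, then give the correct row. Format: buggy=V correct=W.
buggy=3 correct=0

`(lane % 4) + 8*((i/2) % 2)`[3,1]->3
lane 3->3/4=0, 3 mod 4=3
i=1  r:0+0->0  c:2·3+1->7
row: 3 vs 0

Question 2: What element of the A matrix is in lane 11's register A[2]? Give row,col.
10,6

lane 11: g=2 (11/4), t=3 (11%4)
i=2: r=2+8=10, c=3*2+0=6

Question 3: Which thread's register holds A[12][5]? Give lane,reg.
18,3

r:12=>grp=4,rB=1  c:5=>tig=2,lo=1
L=4*4+2=18  i=1*2+1=3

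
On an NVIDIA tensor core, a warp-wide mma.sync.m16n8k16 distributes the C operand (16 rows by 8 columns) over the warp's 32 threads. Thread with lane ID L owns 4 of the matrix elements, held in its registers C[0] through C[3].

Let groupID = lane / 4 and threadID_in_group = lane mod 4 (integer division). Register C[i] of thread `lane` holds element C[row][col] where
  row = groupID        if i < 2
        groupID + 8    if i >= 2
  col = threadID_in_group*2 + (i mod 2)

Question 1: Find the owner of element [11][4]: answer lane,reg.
r=11→G=3,rhi=1  c=4→T=2,p=0
L=3*4+2=14  i=1*2+0=2

14,2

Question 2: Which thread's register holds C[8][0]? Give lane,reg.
r=8->g=0,rb=1  c=0->t=0,b0=0
L=0*4+0=0  i=1*2+0=2

0,2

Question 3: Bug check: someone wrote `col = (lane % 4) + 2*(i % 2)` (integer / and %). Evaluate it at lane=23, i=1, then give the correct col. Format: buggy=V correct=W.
`(lane % 4) + 2*(i % 2)`[23,1]=>5
lane 23: grp=5 (23/4), tig=3 (23%4)
i=1: r=5+0=5, c=3*2+1=7
col: 5 vs 7

buggy=5 correct=7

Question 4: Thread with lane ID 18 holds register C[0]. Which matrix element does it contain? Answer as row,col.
4,4

18: G=4,T=2
[0] (4+0,2*2+0) = (4,4)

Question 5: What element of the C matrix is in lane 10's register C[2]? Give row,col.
lane 10⇒10/4=2, 10 mod 4=2
i=2  r:2+8⇒10  c:2·2+0⇒4

10,4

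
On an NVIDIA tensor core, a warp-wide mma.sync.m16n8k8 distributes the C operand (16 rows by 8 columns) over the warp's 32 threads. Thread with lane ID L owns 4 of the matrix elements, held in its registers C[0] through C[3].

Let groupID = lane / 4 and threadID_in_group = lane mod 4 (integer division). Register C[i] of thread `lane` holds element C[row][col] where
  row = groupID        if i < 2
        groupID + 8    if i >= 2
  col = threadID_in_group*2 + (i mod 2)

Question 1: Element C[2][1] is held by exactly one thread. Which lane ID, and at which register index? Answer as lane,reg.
r=2->g=2,rb=0  c=1->t=0,b0=1
L=2*4+0=8  i=0*2+1=1

8,1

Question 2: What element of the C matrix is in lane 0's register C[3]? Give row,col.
8,1

lane 0: gr=0 (0/4), th=0 (0%4)
i=3: r=0+8=8, c=0*2+1=1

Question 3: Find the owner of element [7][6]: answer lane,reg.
r:7=>grp=7,rB=0  c:6=>tig=3,lo=0
L=7*4+3=31  i=0*2+0=0

31,0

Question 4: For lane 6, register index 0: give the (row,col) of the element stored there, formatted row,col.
6: g=1,t=2
[0] (1+0,2*2+0) = (1,4)

1,4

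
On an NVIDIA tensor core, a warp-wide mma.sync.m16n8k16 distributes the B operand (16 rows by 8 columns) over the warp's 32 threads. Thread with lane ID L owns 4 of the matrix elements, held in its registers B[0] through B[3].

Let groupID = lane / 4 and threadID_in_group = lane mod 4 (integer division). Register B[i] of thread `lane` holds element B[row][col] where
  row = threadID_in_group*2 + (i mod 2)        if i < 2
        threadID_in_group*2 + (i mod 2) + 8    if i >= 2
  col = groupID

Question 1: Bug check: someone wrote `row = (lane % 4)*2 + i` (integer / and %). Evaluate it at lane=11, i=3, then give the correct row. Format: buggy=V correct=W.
buggy=9 correct=15

`(lane % 4)*2 + i`[11,3]->9
lane 11->11/4=2, 11 mod 4=3
i=3  r:2·3+1+8->15  c:2
row: 9 vs 15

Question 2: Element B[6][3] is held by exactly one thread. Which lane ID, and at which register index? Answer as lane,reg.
c: 3->gid=3  r: 6->r8=0,tid=3,i&1=0
L=3*4+3=15  i=0*2+0=0

15,0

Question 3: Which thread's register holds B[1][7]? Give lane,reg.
c=7⇒gr=7  r=1⇒Rb=0,th=0,odd=1
L=7*4+0=28  i=0*2+1=1

28,1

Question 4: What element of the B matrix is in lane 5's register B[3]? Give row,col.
lane 5: gr=1 (5/4), th=1 (5%4)
i=3: r=1*2+1+8=11, c=gr=1

11,1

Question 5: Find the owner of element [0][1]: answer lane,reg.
c:1=>grp=1  r:0=>rB=0,tig=0,lo=0
L=1*4+0=4  i=0*2+0=0

4,0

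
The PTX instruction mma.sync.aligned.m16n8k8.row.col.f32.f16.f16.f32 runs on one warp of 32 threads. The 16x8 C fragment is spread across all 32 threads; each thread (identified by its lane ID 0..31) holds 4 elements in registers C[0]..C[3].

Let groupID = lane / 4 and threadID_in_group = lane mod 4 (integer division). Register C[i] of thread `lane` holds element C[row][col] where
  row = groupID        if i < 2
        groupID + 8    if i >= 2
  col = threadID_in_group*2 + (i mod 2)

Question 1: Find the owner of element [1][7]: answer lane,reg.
7,1

r=1→G=1,rhi=0  c=7→T=3,p=1
L=1*4+3=7  i=0*2+1=1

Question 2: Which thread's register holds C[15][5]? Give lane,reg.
r=15->g=7,rb=1  c=5->t=2,b0=1
L=7*4+2=30  i=1*2+1=3

30,3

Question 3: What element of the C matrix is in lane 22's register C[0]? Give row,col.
lane 22→22/4=5, 22 mod 4=2
i=0  r:5+0→5  c:2·2+0→4

5,4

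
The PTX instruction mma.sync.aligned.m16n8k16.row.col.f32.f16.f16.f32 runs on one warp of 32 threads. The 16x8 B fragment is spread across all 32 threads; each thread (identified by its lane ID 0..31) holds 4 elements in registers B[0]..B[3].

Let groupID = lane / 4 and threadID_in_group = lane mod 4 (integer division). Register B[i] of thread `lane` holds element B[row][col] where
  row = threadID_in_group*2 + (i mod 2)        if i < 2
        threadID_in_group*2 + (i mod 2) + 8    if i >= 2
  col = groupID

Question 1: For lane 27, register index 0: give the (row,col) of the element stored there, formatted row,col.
6,6

L=27→G=27>>2=6, T=27&3=3
[0]→row 3·2+0+0=6  col G=6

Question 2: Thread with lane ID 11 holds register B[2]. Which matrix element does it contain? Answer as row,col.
11: grp=2,tig=3
[2] (3*2+0+8,2) = (14,2)

14,2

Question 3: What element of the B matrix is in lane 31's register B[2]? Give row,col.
lane 31: grp=7 (31/4), tig=3 (31%4)
i=2: r=3*2+0+8=14, c=grp=7

14,7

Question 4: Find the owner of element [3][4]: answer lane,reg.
c=4⇒gr=4  r=3⇒Rb=0,th=1,odd=1
L=4*4+1=17  i=0*2+1=1

17,1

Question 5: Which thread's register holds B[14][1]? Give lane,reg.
c:1=>grp=1  r:14=>rB=1,tig=3,lo=0
L=1*4+3=7  i=1*2+0=2

7,2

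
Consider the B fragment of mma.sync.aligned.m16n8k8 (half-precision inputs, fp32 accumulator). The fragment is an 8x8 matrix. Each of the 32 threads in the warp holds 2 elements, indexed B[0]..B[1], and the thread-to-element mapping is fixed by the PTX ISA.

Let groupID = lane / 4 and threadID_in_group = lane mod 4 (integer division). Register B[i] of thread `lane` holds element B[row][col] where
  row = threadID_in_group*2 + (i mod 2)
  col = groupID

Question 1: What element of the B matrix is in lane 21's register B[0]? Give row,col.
2,5

L=21⇒gr=21>>2=5, th=21&3=1
[0]⇒row 1·2+0=2  col gr=5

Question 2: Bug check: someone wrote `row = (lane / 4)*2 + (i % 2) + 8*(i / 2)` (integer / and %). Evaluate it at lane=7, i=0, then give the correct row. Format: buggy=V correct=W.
buggy=2 correct=6

`(lane / 4)*2 + (i % 2) + 8*(i / 2)`[7,0]→2
L=7→G=7>>2=1, T=7&3=3
[0]→row 3·2+0=6  col G=1
row: 2 vs 6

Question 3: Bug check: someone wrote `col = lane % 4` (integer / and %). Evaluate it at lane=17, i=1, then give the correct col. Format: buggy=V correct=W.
buggy=1 correct=4

`lane % 4`[17,1]⇒1
lane 17: gr=4 (17/4), th=1 (17%4)
i=1: r=1*2+1=3, c=gr=4
col: 1 vs 4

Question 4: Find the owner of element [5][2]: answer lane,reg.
c=2->g=2  r=5->t=2,b0=1
L=2*4+2=10  i=1=1

10,1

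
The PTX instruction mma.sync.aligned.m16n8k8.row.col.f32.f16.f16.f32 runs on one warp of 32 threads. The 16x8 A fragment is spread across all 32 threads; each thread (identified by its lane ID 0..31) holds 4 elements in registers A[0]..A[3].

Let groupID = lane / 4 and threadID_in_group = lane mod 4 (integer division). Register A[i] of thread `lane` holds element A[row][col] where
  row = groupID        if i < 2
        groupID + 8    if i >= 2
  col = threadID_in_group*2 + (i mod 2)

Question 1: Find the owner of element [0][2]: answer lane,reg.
1,0

r=0⇒gr=0,Rb=0  c=2⇒th=1,odd=0
L=0*4+1=1  i=0*2+0=0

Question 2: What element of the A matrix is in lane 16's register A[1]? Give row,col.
4,1

lane 16=>16/4=4, 16 mod 4=0
i=1  r:4+0=>4  c:2·0+1=>1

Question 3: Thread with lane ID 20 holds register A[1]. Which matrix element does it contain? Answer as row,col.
5,1

lane 20→20/4=5, 20 mod 4=0
i=1  r:5+0→5  c:2·0+1→1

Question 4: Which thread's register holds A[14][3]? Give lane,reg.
r: 14->gid=6,r8=1  c: 3->tid=1,i&1=1
L=6*4+1=25  i=1*2+1=3

25,3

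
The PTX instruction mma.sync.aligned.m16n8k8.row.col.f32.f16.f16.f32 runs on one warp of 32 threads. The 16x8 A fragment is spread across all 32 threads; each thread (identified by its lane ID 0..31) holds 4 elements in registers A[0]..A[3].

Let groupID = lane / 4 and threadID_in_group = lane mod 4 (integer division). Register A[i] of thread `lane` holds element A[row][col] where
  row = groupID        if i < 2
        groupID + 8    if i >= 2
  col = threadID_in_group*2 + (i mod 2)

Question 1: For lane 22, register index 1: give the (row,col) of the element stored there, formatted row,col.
5,5

lane 22: grp=5 (22/4), tig=2 (22%4)
i=1: r=5+0=5, c=2*2+1=5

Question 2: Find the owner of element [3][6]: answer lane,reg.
15,0

r=3→G=3,rhi=0  c=6→T=3,p=0
L=3*4+3=15  i=0*2+0=0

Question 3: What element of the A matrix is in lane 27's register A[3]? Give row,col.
lane 27: grp=6 (27/4), tig=3 (27%4)
i=3: r=6+8=14, c=3*2+1=7

14,7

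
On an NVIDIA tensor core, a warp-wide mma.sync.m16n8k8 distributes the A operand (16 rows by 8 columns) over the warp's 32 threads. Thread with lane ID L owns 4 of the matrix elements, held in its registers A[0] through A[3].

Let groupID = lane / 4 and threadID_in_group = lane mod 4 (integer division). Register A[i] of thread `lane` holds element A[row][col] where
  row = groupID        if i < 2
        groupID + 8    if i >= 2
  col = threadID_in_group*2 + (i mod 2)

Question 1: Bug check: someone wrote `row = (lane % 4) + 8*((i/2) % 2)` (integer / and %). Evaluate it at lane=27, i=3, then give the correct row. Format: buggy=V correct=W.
`(lane % 4) + 8*((i/2) % 2)`[27,3]⇒11
L=27⇒gr=27>>2=6, th=27&3=3
[3]⇒row 6+8=14  col 3·2+1=7
row: 11 vs 14

buggy=11 correct=14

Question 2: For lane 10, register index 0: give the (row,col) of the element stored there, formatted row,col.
2,4

L=10=>grp=10>>2=2, tig=10&3=2
[0]=>row 2+0=2  col 2·2+0=4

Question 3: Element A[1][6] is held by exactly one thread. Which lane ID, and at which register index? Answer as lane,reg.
7,0

r=1→G=1,rhi=0  c=6→T=3,p=0
L=1*4+3=7  i=0*2+0=0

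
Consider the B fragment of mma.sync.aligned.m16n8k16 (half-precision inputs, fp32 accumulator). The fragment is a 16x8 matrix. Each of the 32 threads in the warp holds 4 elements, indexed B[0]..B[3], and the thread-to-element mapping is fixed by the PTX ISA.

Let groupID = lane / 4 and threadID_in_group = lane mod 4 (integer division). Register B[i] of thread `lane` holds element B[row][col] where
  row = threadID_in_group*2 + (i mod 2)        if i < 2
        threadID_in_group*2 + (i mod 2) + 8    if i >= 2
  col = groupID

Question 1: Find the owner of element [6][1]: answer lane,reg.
7,0

c=1->g=1  r=6->rb=0,t=3,b0=0
L=1*4+3=7  i=0*2+0=0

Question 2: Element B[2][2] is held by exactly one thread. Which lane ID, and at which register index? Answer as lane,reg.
c=2⇒gr=2  r=2⇒Rb=0,th=1,odd=0
L=2*4+1=9  i=0*2+0=0

9,0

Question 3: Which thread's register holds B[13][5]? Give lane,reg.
22,3

c:5=>grp=5  r:13=>rB=1,tig=2,lo=1
L=5*4+2=22  i=1*2+1=3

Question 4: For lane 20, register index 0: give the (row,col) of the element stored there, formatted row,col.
L=20->gid=20>>2=5, tid=20&3=0
[0]->row 0·2+0+0=0  col gid=5

0,5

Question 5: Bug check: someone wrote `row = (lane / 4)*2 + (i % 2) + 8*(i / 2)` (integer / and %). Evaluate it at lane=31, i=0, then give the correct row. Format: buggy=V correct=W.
buggy=14 correct=6

`(lane / 4)*2 + (i % 2) + 8*(i / 2)`[31,0]=>14
lane 31=>31/4=7, 31 mod 4=3
i=0  r:2·3+0+0=>6  c:7
row: 14 vs 6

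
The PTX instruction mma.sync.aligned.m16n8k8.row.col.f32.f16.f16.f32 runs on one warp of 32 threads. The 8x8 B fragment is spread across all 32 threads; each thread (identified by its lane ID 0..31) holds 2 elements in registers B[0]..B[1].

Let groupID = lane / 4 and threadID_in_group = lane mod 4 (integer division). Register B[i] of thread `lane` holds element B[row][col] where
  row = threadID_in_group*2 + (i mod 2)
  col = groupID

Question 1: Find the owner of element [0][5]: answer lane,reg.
c: 5->gid=5  r: 0->tid=0,i&1=0
L=5*4+0=20  i=0=0

20,0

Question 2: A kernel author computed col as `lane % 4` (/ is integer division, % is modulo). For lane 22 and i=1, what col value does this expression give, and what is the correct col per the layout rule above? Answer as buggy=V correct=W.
`lane % 4`[22,1]→2
lane 22: G=5 (22/4), T=2 (22%4)
i=1: r=2*2+1=5, c=G=5
col: 2 vs 5

buggy=2 correct=5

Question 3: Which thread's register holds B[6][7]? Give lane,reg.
c=7→G=7  r=6→T=3,p=0
L=7*4+3=31  i=0=0

31,0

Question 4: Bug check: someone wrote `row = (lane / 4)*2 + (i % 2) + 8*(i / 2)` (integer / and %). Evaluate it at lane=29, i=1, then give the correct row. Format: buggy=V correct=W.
buggy=15 correct=3

`(lane / 4)*2 + (i % 2) + 8*(i / 2)`[29,1]=>15
lane 29=>29/4=7, 29 mod 4=1
i=1  r:2·1+1=>3  c:7
row: 15 vs 3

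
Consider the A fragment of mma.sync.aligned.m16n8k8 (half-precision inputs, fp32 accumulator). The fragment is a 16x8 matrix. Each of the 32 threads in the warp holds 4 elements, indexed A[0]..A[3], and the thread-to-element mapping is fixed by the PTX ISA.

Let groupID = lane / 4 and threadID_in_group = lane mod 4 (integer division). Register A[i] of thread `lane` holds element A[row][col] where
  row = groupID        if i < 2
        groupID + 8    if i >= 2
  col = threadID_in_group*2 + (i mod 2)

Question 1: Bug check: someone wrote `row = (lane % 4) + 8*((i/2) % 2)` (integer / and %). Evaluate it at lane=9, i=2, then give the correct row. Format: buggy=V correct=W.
`(lane % 4) + 8*((i/2) % 2)`[9,2]→9
9: G=2,T=1
[2] (2+8,1*2+0) = (10,2)
row: 9 vs 10

buggy=9 correct=10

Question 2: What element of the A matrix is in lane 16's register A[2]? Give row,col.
lane 16⇒16/4=4, 16 mod 4=0
i=2  r:4+8⇒12  c:2·0+0⇒0

12,0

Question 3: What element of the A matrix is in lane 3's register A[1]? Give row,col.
lane 3: gid=0 (3/4), tid=3 (3%4)
i=1: r=0+0=0, c=3*2+1=7

0,7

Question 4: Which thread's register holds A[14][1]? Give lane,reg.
24,3

r=14→G=6,rhi=1  c=1→T=0,p=1
L=6*4+0=24  i=1*2+1=3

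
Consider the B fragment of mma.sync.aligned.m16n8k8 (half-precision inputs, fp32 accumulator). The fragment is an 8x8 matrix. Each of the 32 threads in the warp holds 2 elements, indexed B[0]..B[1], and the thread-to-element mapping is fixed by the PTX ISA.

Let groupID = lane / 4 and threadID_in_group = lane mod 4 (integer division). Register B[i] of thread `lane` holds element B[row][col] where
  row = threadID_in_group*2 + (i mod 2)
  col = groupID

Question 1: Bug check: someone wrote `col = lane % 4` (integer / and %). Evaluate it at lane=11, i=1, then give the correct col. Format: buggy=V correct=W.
buggy=3 correct=2

`lane % 4`[11,1]->3
lane 11: g=2 (11/4), t=3 (11%4)
i=1: r=3*2+1=7, c=g=2
col: 3 vs 2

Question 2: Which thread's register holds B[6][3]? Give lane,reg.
c=3->g=3  r=6->t=3,b0=0
L=3*4+3=15  i=0=0

15,0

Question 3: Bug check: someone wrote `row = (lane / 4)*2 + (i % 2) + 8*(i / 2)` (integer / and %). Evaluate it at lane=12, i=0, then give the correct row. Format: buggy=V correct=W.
`(lane / 4)*2 + (i % 2) + 8*(i / 2)`[12,0]->6
lane 12: g=3 (12/4), t=0 (12%4)
i=0: r=0*2+0=0, c=g=3
row: 6 vs 0

buggy=6 correct=0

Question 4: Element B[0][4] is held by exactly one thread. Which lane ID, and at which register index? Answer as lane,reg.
16,0

c=4->g=4  r=0->t=0,b0=0
L=4*4+0=16  i=0=0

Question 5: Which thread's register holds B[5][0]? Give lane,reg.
c=0→G=0  r=5→T=2,p=1
L=0*4+2=2  i=1=1

2,1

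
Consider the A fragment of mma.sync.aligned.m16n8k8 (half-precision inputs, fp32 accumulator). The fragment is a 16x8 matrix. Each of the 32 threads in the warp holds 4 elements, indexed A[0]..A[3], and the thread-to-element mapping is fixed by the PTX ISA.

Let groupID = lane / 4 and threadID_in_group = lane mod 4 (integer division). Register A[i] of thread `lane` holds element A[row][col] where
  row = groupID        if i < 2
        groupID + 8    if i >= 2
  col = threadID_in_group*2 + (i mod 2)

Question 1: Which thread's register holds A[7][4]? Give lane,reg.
r: 7->gid=7,r8=0  c: 4->tid=2,i&1=0
L=7*4+2=30  i=0*2+0=0

30,0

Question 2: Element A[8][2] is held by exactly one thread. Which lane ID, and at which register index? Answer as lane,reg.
1,2

r: 8->gid=0,r8=1  c: 2->tid=1,i&1=0
L=0*4+1=1  i=1*2+0=2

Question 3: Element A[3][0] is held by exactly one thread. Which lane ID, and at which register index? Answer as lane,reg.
12,0

r=3→G=3,rhi=0  c=0→T=0,p=0
L=3*4+0=12  i=0*2+0=0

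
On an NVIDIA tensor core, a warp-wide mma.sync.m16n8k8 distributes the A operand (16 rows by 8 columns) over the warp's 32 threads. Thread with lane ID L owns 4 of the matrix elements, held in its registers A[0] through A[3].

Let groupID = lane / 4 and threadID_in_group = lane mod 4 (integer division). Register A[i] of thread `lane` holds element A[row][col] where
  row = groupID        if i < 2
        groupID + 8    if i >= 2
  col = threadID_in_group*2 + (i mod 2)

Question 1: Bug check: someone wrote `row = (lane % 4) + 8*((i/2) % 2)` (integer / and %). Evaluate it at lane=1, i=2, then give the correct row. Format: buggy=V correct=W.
buggy=9 correct=8

`(lane % 4) + 8*((i/2) % 2)`[1,2]=>9
L=1=>grp=1>>2=0, tig=1&3=1
[2]=>row 0+8=8  col 1·2+0=2
row: 9 vs 8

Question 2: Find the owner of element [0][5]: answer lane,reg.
2,1

r=0->g=0,rb=0  c=5->t=2,b0=1
L=0*4+2=2  i=0*2+1=1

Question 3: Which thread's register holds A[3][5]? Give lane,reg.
r=3⇒gr=3,Rb=0  c=5⇒th=2,odd=1
L=3*4+2=14  i=0*2+1=1

14,1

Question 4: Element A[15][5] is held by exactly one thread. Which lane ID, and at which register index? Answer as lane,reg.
r=15->g=7,rb=1  c=5->t=2,b0=1
L=7*4+2=30  i=1*2+1=3

30,3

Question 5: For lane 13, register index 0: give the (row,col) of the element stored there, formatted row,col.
L=13->g=13>>2=3, t=13&3=1
[0]->row 3+0=3  col 1·2+0=2

3,2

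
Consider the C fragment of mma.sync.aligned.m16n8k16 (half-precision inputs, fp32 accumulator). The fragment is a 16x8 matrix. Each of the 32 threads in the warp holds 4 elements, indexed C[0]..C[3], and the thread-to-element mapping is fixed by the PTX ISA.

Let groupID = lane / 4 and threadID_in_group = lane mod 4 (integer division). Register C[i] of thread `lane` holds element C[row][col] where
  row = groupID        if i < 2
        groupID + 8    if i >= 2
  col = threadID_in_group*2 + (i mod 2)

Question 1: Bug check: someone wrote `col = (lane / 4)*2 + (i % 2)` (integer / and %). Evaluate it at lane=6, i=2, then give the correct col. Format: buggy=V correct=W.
`(lane / 4)*2 + (i % 2)`[6,2]→2
lane 6: G=1 (6/4), T=2 (6%4)
i=2: r=1+8=9, c=2*2+0=4
col: 2 vs 4

buggy=2 correct=4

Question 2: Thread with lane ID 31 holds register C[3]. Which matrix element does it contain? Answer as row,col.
15,7

lane 31⇒31/4=7, 31 mod 4=3
i=3  r:7+8⇒15  c:2·3+1⇒7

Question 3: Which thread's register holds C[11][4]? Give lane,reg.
14,2

r: 11->gid=3,r8=1  c: 4->tid=2,i&1=0
L=3*4+2=14  i=1*2+0=2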